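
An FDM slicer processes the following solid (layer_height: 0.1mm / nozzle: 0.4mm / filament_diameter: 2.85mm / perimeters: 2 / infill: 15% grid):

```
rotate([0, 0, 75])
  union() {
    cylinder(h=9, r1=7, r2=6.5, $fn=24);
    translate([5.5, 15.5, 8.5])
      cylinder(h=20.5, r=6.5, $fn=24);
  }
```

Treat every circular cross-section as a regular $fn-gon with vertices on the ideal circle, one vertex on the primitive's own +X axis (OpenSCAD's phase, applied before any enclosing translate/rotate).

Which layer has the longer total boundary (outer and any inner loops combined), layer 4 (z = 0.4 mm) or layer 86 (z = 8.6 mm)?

layer 86 (z = 8.6 mm)

Layer 4 (z = 0.4): the cone: at t=0.044 of its height the radius interpolates to r₁+(r₂−r₁)t = 6.978, giving a regular 24-gon of that circumradius (perimeter = 2·24·6.978·sin(180°/24) = 43.72 mm); the cylinder at (5.5, 15.5) does not reach this height (z outside [8.5, 29]); Taking the union: only the cone is present, so the union is just that shape — boundary = 43.72 mm; (rotated 75° about Z; rotation is an isometry so areas/perimeters/island counts are preserved). So its perimeter = 43.72 mm. Layer 86 (z = 8.6): the cone: at t=0.956 of its height the radius interpolates to r₁+(r₂−r₁)t = 6.522, giving a regular 24-gon of that circumradius (perimeter = 2·24·6.522·sin(180°/24) = 40.86 mm); the cylinder at (5.5, 15.5): section is a regular 24-gon, circumradius r=6.5 (perimeter = 2·24·6.500·sin(180°/24) = 40.72 mm); Taking the union: the 2 present regions are separate (no shared area or edge), so areas and boundary lengths simply add and each stays a separate island — boundary = 81.59 mm; (rotated 75° about Z; rotation is an isometry so areas/perimeters/island counts are preserved). So its perimeter = 81.59 mm. Layer 86 is larger (81.59 vs 43.72 mm).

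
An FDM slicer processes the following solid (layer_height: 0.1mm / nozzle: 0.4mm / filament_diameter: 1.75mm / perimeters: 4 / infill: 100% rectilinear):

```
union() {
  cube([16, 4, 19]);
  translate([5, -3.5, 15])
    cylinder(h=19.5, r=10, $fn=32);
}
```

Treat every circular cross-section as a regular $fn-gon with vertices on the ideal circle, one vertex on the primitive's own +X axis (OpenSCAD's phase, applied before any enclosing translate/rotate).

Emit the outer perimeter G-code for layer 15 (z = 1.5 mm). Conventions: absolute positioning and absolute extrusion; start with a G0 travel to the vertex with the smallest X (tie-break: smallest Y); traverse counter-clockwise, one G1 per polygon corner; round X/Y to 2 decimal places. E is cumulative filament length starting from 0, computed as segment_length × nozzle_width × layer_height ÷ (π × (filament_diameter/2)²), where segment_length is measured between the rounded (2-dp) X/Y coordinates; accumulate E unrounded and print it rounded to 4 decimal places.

G0 X0.00 Y0.00 Z1.50
G1 X16.00 Y0.00 E0.2661
G1 X16.00 Y4.00 E0.3326
G1 X0.00 Y4.00 E0.5987
G1 X0.00 Y0.00 E0.6652

At z = 1.5 mm: the 16×4 cube contributes its full rectangle; the cylinder at (5, -3.5) does not reach this height (z outside [15, 34.5]); Merging all regions: only the 16×4 cube is present, so the union is just that shape — 1 connected region. The outline is a single polygon with 4 vertices. Extrusion per mm of travel: 0.4 × 0.1 / (π × 0.875²) = 0.016630. Accumulating E over each segment gives final E = 0.6652.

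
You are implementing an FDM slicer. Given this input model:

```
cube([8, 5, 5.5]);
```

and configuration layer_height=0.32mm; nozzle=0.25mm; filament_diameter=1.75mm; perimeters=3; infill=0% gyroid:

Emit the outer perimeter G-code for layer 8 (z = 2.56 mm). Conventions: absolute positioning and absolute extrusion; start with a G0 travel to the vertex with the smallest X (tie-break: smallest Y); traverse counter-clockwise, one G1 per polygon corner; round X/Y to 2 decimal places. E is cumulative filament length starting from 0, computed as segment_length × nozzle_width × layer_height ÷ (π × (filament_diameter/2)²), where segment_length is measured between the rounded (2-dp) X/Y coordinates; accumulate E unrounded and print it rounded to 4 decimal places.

At z = 2.56 mm: the 8×5 cube contributes its full rectangle. The outline is a single polygon with 4 vertices. Extrusion per mm of travel: 0.25 × 0.32 / (π × 0.875²) = 0.033260. Accumulating E over each segment gives final E = 0.8648.

G0 X0.00 Y0.00 Z2.56
G1 X8.00 Y0.00 E0.2661
G1 X8.00 Y5.00 E0.4324
G1 X0.00 Y5.00 E0.6985
G1 X0.00 Y0.00 E0.8648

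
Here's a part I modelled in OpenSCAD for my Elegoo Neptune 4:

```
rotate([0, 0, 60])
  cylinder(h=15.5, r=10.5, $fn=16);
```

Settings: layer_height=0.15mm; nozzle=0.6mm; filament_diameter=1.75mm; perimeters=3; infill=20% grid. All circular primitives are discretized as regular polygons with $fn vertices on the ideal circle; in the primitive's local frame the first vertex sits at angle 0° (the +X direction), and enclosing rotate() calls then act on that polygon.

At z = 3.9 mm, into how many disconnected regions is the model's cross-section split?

At z = 3.9 mm: the cylinder: section is a regular 16-gon, circumradius r=10.5; (whole slice rotated 60° about Z — lengths, areas and connectivity unchanged). The result has 1 disconnected region.

1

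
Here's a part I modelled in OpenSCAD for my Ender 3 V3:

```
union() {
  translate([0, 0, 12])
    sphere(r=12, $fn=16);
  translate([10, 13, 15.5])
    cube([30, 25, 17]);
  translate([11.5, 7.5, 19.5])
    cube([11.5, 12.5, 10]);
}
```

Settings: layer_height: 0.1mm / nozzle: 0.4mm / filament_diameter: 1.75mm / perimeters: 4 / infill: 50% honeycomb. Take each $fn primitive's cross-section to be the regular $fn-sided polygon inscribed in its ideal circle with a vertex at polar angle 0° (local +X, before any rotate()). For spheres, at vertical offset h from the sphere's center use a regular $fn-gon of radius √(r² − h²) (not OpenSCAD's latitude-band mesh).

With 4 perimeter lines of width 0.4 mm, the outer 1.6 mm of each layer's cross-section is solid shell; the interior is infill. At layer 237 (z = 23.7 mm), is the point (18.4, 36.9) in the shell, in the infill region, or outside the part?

shell

At z = 23.7 mm: the r=12 sphere contributes a regular 16-gon of circumradius √(12²−11.7²) = 2.666; the cube at (10, 13) is present — its section is the full 30×25 rectangle; the 11.5×12.5 cube at (11.5, 7.5) contributes its full rectangle; Combining (union): the regions partially overlap (shared area 80.50 mm²), so overlapping operands fuse into one piece — 2 connected regions. Overall, the cross-section has 2 separate islands. The nearest boundary edge runs (10.00, 38.00)→(40.00, 38.00); distance from the point to it = 1.10 mm. (Shell/infill is judged within the island containing the point — the largest one.) The point is inside the cross-section, 1.10 mm from the nearest boundary — within the 1.6 mm shell band (4 × 0.4).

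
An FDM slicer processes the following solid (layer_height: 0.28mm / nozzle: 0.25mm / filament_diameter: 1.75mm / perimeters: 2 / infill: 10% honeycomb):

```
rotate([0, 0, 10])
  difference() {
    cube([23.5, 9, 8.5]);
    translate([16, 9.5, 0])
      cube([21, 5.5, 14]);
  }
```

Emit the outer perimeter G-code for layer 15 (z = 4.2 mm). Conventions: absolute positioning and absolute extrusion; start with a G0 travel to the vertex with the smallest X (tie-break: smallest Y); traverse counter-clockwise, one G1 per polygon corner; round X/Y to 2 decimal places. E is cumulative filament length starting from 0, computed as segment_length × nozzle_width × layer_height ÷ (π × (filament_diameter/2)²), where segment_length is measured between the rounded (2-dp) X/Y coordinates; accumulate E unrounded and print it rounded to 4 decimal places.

G0 X-1.56 Y8.86 Z4.20
G1 X0.00 Y0.00 E0.2618
G1 X23.14 Y4.08 E0.9456
G1 X21.58 Y12.94 E1.2075
G1 X-1.56 Y8.86 E1.8913

At z = 4.2 mm: the 23.5×9 cube contributes its full rectangle; the cube at (16, 9.5) is present — its section is the full 21×5.5 rectangle; After the difference (first − rest): starting from the 23.5×9 cube, the 21×5.5 cube at (16, 9.5) misses the remaining region (no effect) — 1 connected region; (whole slice rotated 10° about Z — lengths, areas and connectivity unchanged). The outline is a single polygon with 4 vertices. Extrusion per mm of travel: 0.25 × 0.28 / (π × 0.875²) = 0.029103. Accumulating E over each segment gives final E = 1.8913.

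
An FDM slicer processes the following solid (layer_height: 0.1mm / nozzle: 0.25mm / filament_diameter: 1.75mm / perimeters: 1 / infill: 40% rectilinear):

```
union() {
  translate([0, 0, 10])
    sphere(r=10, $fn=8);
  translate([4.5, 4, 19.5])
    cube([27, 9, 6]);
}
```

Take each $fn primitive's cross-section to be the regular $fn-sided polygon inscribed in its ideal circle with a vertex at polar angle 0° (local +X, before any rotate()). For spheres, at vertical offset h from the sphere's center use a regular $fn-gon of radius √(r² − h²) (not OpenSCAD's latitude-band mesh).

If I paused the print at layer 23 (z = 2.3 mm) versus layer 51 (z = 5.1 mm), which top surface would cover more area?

layer 51 (z = 5.1 mm)

Layer 23 (z = 2.3): the r=10 sphere slices to a regular 8-gon of circumradius 6.380 (√(r²−h²) with h=7.7 from center) (area = (8/2)·6.380²·sin(360°/8) = 115.15 mm²); the cube at (4.5, 4) is not intersected at this z (z outside [19.5, 25.5]); Merging all regions: only the r=10 sphere is present, so the union is just that shape — area = 115.15 mm². So its area = 115.15 mm². Layer 51 (z = 5.1): the r=10 sphere slices to a regular 8-gon of circumradius 8.717 (√(r²−h²) with h=4.9 from center) (area = (8/2)·8.717²·sin(360°/8) = 214.93 mm²); the cube at (4.5, 4) is not intersected at this z (z outside [19.5, 25.5]); Merging all regions: only the r=10 sphere is present, so the union is just that shape — area = 214.93 mm². So its area = 214.93 mm². Layer 51 is larger (214.93 vs 115.15 mm²).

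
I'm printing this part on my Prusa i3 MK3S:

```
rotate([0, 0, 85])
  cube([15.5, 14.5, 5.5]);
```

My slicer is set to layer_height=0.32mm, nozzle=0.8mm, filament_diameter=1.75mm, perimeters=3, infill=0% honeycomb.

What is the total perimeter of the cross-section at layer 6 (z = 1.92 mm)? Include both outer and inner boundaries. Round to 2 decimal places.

60.00 mm

At z = 1.92 mm: the 15.5×14.5 cube contributes its full rectangle (perimeter 60.00 mm); (rotated 85° about Z; rotation is an isometry so areas/perimeters/island counts are preserved). Overall, the cross-section is a single solid region. Total boundary length (outer) = 60.00 mm.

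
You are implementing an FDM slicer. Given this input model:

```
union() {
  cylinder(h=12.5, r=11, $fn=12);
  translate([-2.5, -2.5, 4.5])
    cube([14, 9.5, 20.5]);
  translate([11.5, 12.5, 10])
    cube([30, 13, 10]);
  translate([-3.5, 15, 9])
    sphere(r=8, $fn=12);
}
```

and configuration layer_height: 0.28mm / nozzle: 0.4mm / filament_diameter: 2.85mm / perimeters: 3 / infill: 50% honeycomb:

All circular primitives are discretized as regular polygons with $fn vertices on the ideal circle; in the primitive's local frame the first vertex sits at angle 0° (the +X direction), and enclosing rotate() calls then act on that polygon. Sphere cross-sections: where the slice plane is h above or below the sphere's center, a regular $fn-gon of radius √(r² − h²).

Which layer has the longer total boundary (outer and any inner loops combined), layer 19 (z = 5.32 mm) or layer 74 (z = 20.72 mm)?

Layer 19 (z = 5.32): the cylinder: section is a regular 12-gon, circumradius r=11 (perimeter = 2·12·11.000·sin(180°/12) = 68.33 mm); the 14×9.5 cube at (-2.5, -2.5) contributes its full rectangle (perimeter 47.00 mm); the cube at (11.5, 12.5) is absent (z outside [10, 20]); the r=8 sphere at (-3.5, 15) contributes a regular 12-gon of circumradius √(8²−3.68²) = 7.103 (perimeter = 2·12·7.103·sin(180°/12) = 44.12 mm); Taking the union: the regions partially overlap (shared area 133.25 mm²), so the edge portions inside another operand are dropped and the merged outline is re-measured after clipping — boundary = 98.45 mm. So its perimeter = 98.45 mm. Layer 74 (z = 20.72): the cylinder does not reach this height (z outside [0, 12.5]); the cube at (-2.5, -2.5) is present — its section is the full 14×9.5 rectangle (perimeter 47.00 mm); the cube at (11.5, 12.5) does not reach this height (z outside [10, 20]); the sphere at (-3.5, 15) is absent (|z−center|=11.720 > r=8); Combining (union): only the 14×9.5 cube at (-2.5, -2.5) is present, so the union is just that shape — boundary = 47.00 mm. So its perimeter = 47.00 mm. Layer 19 is larger (98.45 vs 47.00 mm).

layer 19 (z = 5.32 mm)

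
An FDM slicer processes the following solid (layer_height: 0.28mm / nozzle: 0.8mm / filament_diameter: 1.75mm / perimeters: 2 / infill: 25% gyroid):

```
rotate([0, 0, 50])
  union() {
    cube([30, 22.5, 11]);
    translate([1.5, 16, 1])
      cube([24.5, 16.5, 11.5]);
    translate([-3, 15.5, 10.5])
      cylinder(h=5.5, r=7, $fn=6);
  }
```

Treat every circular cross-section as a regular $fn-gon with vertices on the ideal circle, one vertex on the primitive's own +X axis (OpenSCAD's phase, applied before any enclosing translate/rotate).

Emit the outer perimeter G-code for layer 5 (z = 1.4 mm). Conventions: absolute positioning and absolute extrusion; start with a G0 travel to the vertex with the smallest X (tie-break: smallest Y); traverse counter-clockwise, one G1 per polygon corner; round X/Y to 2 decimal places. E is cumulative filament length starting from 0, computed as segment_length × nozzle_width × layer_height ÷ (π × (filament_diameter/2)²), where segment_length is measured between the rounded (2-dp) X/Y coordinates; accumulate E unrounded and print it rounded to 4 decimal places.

G0 X-23.93 Y22.04 Z1.40
G1 X-16.27 Y15.61 E0.9314
G1 X-17.24 Y14.46 E1.0715
G1 X0.00 Y0.00 E3.1670
G1 X19.28 Y22.98 E5.9605
G1 X2.05 Y37.44 E8.0553
G1 X-0.52 Y34.38 E8.4275
G1 X-8.18 Y40.81 E9.3589
G1 X-23.93 Y22.04 E11.6407

At z = 1.4 mm: the cube (footprint 30×22.5) is included at this height; the cube at (1.5, 16) (footprint 24.5×16.5) is included at this height; the cylinder at (-3, 15.5) does not reach this height (z outside [10.5, 16]); Combining (union): the regions partially overlap (shared area 159.25 mm²), so overlapping operands fuse into one piece — 1 connected region; (whole slice rotated 50° about Z — lengths, areas and connectivity unchanged). The outline is a single polygon with 8 vertices. Extrusion per mm of travel: 0.8 × 0.28 / (π × 0.875²) = 0.093128. Accumulating E over each segment gives final E = 11.6407.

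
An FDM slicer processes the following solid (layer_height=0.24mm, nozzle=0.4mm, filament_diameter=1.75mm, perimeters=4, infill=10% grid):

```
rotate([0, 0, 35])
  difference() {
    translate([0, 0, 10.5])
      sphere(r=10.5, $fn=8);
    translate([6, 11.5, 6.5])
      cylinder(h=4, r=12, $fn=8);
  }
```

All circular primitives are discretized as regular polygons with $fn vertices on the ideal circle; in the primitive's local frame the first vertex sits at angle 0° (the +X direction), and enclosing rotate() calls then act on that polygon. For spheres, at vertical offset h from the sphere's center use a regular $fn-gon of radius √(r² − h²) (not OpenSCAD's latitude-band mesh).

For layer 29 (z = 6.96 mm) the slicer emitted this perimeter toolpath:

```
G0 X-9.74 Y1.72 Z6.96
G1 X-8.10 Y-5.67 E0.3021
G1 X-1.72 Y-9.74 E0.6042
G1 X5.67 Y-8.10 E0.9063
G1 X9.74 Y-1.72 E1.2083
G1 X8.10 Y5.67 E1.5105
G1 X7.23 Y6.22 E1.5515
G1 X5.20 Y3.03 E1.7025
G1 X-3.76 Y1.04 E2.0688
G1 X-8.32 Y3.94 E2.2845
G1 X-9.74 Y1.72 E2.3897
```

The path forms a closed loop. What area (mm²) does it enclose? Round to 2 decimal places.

189.71 mm²

Apply the shoelace formula to the sequence of (X, Y) vertices; enclosed area = 189.71 mm².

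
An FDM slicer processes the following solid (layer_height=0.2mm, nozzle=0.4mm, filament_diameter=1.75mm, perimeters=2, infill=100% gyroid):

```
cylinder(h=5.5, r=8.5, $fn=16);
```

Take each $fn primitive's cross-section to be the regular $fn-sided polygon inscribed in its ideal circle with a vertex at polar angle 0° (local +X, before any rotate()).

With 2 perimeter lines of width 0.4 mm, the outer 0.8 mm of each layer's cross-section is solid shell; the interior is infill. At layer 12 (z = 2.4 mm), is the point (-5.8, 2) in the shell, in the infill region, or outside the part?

At z = 2.4 mm: the r=8.5 cylinder contributes a regular 16-gon of circumradius 8.5. Overall, the cross-section is a single solid region. The nearest boundary edge runs (-7.85, 3.25)→(-8.50, 0.00); distance from the point to it = 2.26 mm. The point is inside the cross-section and 2.26 mm from the nearest boundary — more than the 0.8 mm shell width (2 × 0.4), so it's in the infill interior.

infill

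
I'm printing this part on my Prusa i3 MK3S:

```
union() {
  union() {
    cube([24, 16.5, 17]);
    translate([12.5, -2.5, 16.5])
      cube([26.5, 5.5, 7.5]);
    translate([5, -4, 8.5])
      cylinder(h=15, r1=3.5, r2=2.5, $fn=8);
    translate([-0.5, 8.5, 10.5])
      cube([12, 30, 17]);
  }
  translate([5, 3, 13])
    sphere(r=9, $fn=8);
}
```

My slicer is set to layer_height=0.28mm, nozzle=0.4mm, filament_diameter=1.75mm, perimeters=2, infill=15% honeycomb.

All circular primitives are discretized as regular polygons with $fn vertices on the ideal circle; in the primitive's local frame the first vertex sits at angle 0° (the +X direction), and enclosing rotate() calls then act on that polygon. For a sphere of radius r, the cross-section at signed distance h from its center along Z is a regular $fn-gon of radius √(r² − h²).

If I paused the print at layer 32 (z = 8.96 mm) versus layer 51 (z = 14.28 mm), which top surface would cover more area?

Layer 32 (z = 8.96): the cube (footprint 24×16.5) is included at this height (area 396.00 mm²); the cube at (12.5, -2.5) is absent (z outside [16.5, 24]); the cone at (5, -4): at t=0.031 of its height the radius interpolates to r₁+(r₂−r₁)t = 3.469, giving a regular 8-gon of that circumradius (area = (8/2)·3.469²·sin(360°/8) = 34.04 mm²); the cube at (-0.5, 8.5) is not intersected at this z (z outside [10.5, 27.5]); Taking the union: the 2 present regions are separate (no shared area or edge), so areas and boundary lengths simply add and each stays a separate island — area = 430.04 mm²; the sphere at (5, 3): section is a regular 8-gon, circumradius = √(r²−h²) = √(9²−4.04²) = 8.042 (area = (8/2)·8.042²·sin(360°/8) = 182.94 mm²); Combining (union): the regions partially overlap — summed areas 612.98 mm² minus the doubly-counted overlap 137.35 mm² gives 475.63 mm² — area = 475.63 mm². So its area = 475.63 mm². Layer 51 (z = 14.28): the 24×16.5 cube contributes its full rectangle (area 396.00 mm²); the cube at (12.5, -2.5) does not reach this height (z outside [16.5, 24]); the cone at (5, -4) contributes a regular 8-gon of circumradius 3.115 (interpolated between r1=3.5 and r2=2.5 at t=0.385) (area = (8/2)·3.115²·sin(360°/8) = 27.44 mm²); the cube at (-0.5, 8.5) is present — its section is the full 12×30 rectangle (area 360.00 mm²); Merging all regions: the regions partially overlap — summed areas 783.44 mm² minus the doubly-counted overlap 92.00 mm² gives 691.44 mm² — area = 691.44 mm²; the sphere at (5, 3): section is a regular 8-gon, circumradius = √(r²−h²) = √(9²−1.28²) = 8.909 (area = (8/2)·8.909²·sin(360°/8) = 224.47 mm²); Taking the union: the regions partially overlap — summed areas 915.91 mm² minus the doubly-counted overlap 157.36 mm² gives 758.55 mm² — area = 758.55 mm². So its area = 758.55 mm². Layer 51 is larger (758.55 vs 475.63 mm²).

layer 51 (z = 14.28 mm)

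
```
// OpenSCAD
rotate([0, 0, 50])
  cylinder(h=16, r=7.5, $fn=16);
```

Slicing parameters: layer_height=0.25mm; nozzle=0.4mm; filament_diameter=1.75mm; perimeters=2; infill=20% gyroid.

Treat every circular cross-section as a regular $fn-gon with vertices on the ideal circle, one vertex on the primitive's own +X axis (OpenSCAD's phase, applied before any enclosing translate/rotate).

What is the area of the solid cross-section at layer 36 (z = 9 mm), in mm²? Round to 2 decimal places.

172.21 mm²

At z = 9 mm: the cylinder: section is a regular 16-gon, circumradius r=7.5 (area = (16/2)·7.500²·sin(360°/16) = 172.21 mm²); (rotated 50° about Z; rotation is an isometry so areas/perimeters/island counts are preserved). Overall, the cross-section is a single solid region. Net area = 172.21 mm².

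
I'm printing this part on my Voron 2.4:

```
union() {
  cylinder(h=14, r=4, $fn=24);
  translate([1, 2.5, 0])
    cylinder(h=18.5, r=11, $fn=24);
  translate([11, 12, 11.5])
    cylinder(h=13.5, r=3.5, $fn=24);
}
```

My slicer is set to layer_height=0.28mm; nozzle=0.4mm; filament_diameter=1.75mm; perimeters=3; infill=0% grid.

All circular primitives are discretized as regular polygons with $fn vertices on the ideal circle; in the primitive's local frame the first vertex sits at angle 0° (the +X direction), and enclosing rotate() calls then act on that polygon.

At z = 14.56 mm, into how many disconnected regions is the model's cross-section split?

At z = 14.56 mm: the cylinder does not reach this height (z outside [0, 14]); the r=11 cylinder at (1, 2.5) gives a regular 24-gon of circumradius 11 (constant along its height); the r=3.5 cylinder at (11, 12) gives a regular 24-gon of circumradius 3.5 (constant along its height); Merging all regions: the regions partially overlap (shared area 1.47 mm²), so overlapping operands fuse into one piece — 1 connected region. The result has 1 disconnected region.

1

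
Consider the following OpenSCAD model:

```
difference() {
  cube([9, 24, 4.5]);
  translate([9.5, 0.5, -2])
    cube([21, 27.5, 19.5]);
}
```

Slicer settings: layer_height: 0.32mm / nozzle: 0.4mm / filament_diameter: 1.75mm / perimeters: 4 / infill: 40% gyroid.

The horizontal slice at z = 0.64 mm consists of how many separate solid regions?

1

At z = 0.64 mm: the cube is present — its section is the full 9×24 rectangle; the cube at (9.5, 0.5) is present — its section is the full 21×27.5 rectangle; Subtracting the remaining from the first: starting from the 9×24 cube, the 21×27.5 cube at (9.5, 0.5) misses the remaining region (no effect) — 1 connected region. The result has 1 disconnected region.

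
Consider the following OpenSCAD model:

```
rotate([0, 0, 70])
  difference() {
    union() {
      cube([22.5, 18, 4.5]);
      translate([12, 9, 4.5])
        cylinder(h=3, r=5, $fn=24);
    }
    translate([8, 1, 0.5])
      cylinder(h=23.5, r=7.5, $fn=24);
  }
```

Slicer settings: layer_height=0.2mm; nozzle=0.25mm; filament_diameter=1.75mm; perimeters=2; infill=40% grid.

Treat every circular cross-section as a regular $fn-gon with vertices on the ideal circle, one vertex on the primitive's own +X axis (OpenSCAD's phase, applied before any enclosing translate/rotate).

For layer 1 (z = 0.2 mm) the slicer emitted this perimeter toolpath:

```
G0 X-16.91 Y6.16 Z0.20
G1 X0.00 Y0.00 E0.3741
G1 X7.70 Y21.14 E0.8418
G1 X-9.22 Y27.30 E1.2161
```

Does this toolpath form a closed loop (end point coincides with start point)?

no

Start point (G0): (-16.91, 6.16). End point (last G1): the path does not return to the start — open.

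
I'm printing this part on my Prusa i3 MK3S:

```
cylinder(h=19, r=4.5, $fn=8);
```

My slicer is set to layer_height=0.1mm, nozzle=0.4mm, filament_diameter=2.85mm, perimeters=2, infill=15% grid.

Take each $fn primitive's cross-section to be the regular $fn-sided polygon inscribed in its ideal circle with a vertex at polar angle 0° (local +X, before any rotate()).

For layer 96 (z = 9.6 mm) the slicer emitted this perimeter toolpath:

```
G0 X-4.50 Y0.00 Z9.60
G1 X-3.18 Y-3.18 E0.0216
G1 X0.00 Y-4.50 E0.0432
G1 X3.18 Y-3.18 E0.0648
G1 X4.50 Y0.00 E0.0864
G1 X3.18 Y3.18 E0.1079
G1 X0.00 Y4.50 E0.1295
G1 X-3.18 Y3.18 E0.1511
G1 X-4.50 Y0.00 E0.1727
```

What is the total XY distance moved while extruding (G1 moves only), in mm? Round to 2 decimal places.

27.54 mm

Sum the Euclidean lengths of each G1 segment: total = 27.54 mm.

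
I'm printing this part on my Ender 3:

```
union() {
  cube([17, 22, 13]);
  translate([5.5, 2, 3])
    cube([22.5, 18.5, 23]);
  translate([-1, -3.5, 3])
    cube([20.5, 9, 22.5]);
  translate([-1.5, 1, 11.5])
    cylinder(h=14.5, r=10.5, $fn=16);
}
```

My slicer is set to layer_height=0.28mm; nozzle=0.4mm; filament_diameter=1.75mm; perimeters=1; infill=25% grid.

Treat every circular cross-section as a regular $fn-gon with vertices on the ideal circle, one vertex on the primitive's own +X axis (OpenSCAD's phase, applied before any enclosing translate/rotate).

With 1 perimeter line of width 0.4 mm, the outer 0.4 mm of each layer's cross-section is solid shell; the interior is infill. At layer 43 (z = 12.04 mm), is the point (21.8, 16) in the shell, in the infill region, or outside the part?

infill

At z = 12.04 mm: the 17×22 cube contributes its full rectangle; the 22.5×18.5 cube at (5.5, 2) contributes its full rectangle; the cube at (-1, -3.5) is present — its section is the full 20.5×9 rectangle; the r=10.5 cylinder at (-1.5, 1) contributes a regular 16-gon of circumradius 10.5; Merging all regions: the regions partially overlap (shared area 431.29 mm²), so overlapping operands fuse into one piece — 1 connected region. Overall, the cross-section is a single solid region. The nearest boundary edge runs (17.00, 20.50)→(28.00, 20.50); distance from the point to it = 4.50 mm. The point is inside the cross-section and 4.50 mm from the nearest boundary — more than the 0.4 mm shell width (1 × 0.4), so it's in the infill interior.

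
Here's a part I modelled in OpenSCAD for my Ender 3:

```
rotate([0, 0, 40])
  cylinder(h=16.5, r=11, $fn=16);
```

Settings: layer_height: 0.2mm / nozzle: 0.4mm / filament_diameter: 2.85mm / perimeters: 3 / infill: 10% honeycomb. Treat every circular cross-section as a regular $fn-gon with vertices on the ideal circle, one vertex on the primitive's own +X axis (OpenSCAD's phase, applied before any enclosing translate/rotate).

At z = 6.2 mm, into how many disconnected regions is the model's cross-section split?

1

At z = 6.2 mm: the r=11 cylinder contributes a regular 16-gon of circumradius 11; (rotated 40° about Z; rotation is an isometry so areas/perimeters/island counts are preserved). The result has 1 disconnected region.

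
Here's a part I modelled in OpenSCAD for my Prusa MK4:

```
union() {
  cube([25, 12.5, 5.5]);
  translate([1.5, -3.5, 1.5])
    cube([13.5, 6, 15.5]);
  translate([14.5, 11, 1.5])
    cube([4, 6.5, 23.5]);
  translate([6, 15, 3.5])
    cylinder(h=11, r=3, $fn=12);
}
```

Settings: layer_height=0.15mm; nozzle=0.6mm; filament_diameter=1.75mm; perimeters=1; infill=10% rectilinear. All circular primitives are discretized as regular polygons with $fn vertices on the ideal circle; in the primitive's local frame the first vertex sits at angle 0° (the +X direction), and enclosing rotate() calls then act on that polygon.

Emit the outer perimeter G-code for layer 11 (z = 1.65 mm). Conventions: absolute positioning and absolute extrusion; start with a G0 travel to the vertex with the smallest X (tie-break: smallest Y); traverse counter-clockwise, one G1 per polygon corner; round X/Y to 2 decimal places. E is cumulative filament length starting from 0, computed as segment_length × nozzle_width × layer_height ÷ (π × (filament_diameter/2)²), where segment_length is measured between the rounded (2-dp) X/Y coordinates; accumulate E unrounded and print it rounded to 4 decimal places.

G0 X0.00 Y0.00 Z1.65
G1 X1.50 Y0.00 E0.0561
G1 X1.50 Y-3.50 E0.1871
G1 X15.00 Y-3.50 E0.6922
G1 X15.00 Y0.00 E0.8232
G1 X25.00 Y0.00 E1.1974
G1 X25.00 Y12.50 E1.6651
G1 X18.50 Y12.50 E1.9083
G1 X18.50 Y17.50 E2.0954
G1 X14.50 Y17.50 E2.2451
G1 X14.50 Y12.50 E2.4321
G1 X0.00 Y12.50 E2.9747
G1 X0.00 Y0.00 E3.4424

At z = 1.65 mm: the cube (footprint 25×12.5) is included at this height; the cube at (1.5, -3.5) (footprint 13.5×6) is included at this height; the cube at (14.5, 11) (footprint 4×6.5) is included at this height; the cylinder at (6, 15) is absent (z outside [3.5, 14.5]); Merging all regions: the regions partially overlap (shared area 39.75 mm²), so overlapping operands fuse into one piece — 1 connected region. The outline is a single polygon with 12 vertices. Extrusion per mm of travel: 0.6 × 0.15 / (π × 0.875²) = 0.037418. Accumulating E over each segment gives final E = 3.4424.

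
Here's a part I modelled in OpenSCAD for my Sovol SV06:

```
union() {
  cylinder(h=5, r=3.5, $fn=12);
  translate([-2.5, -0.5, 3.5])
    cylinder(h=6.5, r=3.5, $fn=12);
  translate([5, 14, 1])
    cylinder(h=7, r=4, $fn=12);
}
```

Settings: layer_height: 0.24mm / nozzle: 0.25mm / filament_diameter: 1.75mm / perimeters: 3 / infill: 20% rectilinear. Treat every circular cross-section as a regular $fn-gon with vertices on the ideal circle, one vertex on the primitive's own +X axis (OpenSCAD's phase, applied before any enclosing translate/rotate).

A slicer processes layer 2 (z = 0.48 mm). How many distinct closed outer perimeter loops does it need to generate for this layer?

1

At z = 0.48 mm: the r=3.5 cylinder contributes a regular 12-gon of circumradius 3.5; the cylinder at (-2.5, -0.5) is not intersected at this z (z outside [3.5, 10]); the cylinder at (5, 14) is absent (z outside [1, 8]); Merging all regions: only the r=3.5 cylinder is present, so the union is just that shape — 1 connected region. The result has 1 disconnected region.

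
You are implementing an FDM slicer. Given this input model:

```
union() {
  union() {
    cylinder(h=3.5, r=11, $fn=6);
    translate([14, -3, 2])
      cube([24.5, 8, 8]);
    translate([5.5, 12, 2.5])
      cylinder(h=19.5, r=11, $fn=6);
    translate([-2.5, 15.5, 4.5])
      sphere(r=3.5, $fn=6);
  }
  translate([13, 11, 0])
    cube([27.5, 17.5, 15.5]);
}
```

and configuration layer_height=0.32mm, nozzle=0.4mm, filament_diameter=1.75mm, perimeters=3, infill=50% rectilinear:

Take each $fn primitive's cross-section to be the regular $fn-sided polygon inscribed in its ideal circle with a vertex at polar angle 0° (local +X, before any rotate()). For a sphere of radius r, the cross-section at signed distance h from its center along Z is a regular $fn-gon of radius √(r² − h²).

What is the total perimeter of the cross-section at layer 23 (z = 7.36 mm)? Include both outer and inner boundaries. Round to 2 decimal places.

At z = 7.36 mm: the cylinder does not reach this height (z outside [0, 3.5]); the 24.5×8 cube at (14, -3) contributes its full rectangle (perimeter 65.00 mm); the r=11 cylinder at (5.5, 12) gives a regular 6-gon of circumradius 11 (constant along its height) (perimeter = 2·6·11.000·sin(180°/6) = 66.00 mm); the r=3.5 sphere at (-2.5, 15.5) contributes a regular 6-gon of circumradius √(3.5²−2.86²) = 2.018 (perimeter = 2·6·2.018·sin(180°/6) = 12.11 mm); Taking the union: the regions partially overlap (shared area 8.29 mm²), so the edge portions inside another operand are dropped and the merged outline is re-measured after clipping — boundary = 132.04 mm; the 27.5×17.5 cube at (13, 11) contributes its full rectangle (perimeter 90.00 mm); Taking the union: the regions partially overlap (shared area 13.82 mm²), so the edge portions inside another operand are dropped and the merged outline is re-measured after clipping — boundary = 203.90 mm. Overall, the cross-section has 2 separate islands. Total boundary length (outer) = 203.90 mm.

203.90 mm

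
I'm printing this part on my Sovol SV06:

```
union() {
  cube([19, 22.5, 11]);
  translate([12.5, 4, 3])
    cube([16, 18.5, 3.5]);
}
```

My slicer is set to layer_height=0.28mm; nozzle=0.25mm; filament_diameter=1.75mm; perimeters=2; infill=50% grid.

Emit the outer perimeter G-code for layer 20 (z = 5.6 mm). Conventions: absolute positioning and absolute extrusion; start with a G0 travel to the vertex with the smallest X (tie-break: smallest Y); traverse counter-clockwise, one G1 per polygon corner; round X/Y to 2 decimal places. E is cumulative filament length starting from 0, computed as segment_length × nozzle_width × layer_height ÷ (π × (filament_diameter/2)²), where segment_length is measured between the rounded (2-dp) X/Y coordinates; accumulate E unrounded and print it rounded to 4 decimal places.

G0 X0.00 Y0.00 Z5.60
G1 X19.00 Y0.00 E0.5529
G1 X19.00 Y4.00 E0.6694
G1 X28.50 Y4.00 E0.9458
G1 X28.50 Y22.50 E1.4842
G1 X0.00 Y22.50 E2.3137
G1 X0.00 Y0.00 E2.9685

At z = 5.6 mm: the cube (footprint 19×22.5) is included at this height; the cube at (12.5, 4) (footprint 16×18.5) is included at this height; Combining (union): the regions partially overlap (shared area 120.25 mm²), so overlapping operands fuse into one piece — 1 connected region. The outline is a single polygon with 6 vertices. Extrusion per mm of travel: 0.25 × 0.28 / (π × 0.875²) = 0.029103. Accumulating E over each segment gives final E = 2.9685.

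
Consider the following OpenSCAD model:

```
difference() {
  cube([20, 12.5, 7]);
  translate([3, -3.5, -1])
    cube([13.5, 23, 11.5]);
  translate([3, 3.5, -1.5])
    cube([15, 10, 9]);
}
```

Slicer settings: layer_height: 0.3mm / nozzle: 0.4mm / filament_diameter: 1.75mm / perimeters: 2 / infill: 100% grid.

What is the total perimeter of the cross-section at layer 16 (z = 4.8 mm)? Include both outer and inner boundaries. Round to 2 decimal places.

63.00 mm

At z = 4.8 mm: the cube (footprint 20×12.5) is included at this height (perimeter 65.00 mm); the cube at (3, -3.5) is present — its section is the full 13.5×23 rectangle (perimeter 73.00 mm); the 15×10 cube at (3, 3.5) contributes its full rectangle (perimeter 50.00 mm); Subtracting the remaining from the first: starting from the 20×12.5 cube, the 13.5×23 cube at (3, -3.5) partially overlaps it — only the 168.75 mm² overlap (of its 310.50 mm²) is removed, clipping the outline; the 15×10 cube at (3, 3.5) partially overlaps it — only the 13.50 mm² overlap (of its 150.00 mm²) is removed, clipping the outline — boundary = 63.00 mm. Overall, the cross-section has 2 separate islands. Total boundary length (outer) = 63.00 mm.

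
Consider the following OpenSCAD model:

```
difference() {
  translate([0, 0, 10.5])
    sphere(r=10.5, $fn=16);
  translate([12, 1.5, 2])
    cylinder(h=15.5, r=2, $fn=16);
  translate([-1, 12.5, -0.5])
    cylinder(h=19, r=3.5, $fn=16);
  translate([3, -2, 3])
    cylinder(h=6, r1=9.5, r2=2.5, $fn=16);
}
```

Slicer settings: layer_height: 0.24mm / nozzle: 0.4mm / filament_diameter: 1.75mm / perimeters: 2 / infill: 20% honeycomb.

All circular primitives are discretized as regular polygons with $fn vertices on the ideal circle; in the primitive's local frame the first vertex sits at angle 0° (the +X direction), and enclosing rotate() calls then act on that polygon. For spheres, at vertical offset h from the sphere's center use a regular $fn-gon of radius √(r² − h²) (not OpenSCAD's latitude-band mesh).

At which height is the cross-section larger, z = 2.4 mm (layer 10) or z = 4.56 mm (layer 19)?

layer 10 (z = 2.4 mm)

Layer 10 (z = 2.4): the r=10.5 sphere slices to a regular 16-gon of circumradius 6.681 (√(r²−h²) with h=8.1 from center) (area = (16/2)·6.681²·sin(360°/16) = 136.66 mm²); the r=2 cylinder at (12, 1.5) contributes a regular 16-gon of circumradius 2 (area = (16/2)·2.000²·sin(360°/16) = 12.25 mm²); the r=3.5 cylinder at (-1, 12.5) gives a regular 16-gon of circumradius 3.5 (constant along its height) (area = (16/2)·3.500²·sin(360°/16) = 37.50 mm²); the cone at (3, -2) is absent (z outside [3, 9]); Subtracting the remaining from the first: starting from the r=10.5 sphere (136.66 mm²), the r=2 cylinder at (12, 1.5) misses the remaining region (no effect); the r=3.5 cylinder at (-1, 12.5) misses the remaining region (no effect) — area = 136.66 mm². So its area = 136.66 mm². Layer 19 (z = 4.56): the sphere: section is a regular 16-gon, circumradius = √(r²−h²) = √(10.5²−5.94²) = 8.658 (area = (16/2)·8.658²·sin(360°/16) = 229.51 mm²); the r=2 cylinder at (12, 1.5) contributes a regular 16-gon of circumradius 2 (area = (16/2)·2.000²·sin(360°/16) = 12.25 mm²); the r=3.5 cylinder at (-1, 12.5) contributes a regular 16-gon of circumradius 3.5 (area = (16/2)·3.500²·sin(360°/16) = 37.50 mm²); the cone at (3, -2): at t=0.260 of its height the radius interpolates to r₁+(r₂−r₁)t = 7.680, giving a regular 16-gon of that circumradius (area = (16/2)·7.680²·sin(360°/16) = 180.57 mm²); After the difference (first − rest): starting from the r=10.5 sphere (229.51 mm²), the r=2 cylinder at (12, 1.5) misses the remaining region (no effect); the r=3.5 cylinder at (-1, 12.5) misses the remaining region (no effect); the cone at (3, -2) partially overlaps it — only the 145.26 mm² overlap (of its 180.57 mm²) is removed, clipping the outline — area = 84.25 mm². So its area = 84.25 mm². Layer 10 is larger (136.66 vs 84.25 mm²).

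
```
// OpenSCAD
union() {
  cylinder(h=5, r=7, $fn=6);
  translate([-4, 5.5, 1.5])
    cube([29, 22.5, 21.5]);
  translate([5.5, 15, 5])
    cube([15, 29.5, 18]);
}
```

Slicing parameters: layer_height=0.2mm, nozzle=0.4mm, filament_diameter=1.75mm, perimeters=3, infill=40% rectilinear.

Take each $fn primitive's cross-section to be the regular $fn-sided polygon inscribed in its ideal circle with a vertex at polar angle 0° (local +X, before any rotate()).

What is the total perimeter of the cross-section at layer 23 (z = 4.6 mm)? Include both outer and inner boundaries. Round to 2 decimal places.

At z = 4.6 mm: the r=7 cylinder contributes a regular 6-gon of circumradius 7 (perimeter = 2·6·7.000·sin(180°/6) = 42.00 mm); the 29×22.5 cube at (-4, 5.5) contributes its full rectangle (perimeter 103.00 mm); the cube at (5.5, 15) does not reach this height (z outside [5, 23]); Combining (union): the regions partially overlap (shared area 4.12 mm²), so the edge portions inside another operand are dropped and the merged outline is re-measured after clipping — boundary = 129.05 mm. Overall, the cross-section is a single solid region. Total boundary length (outer) = 129.05 mm.

129.05 mm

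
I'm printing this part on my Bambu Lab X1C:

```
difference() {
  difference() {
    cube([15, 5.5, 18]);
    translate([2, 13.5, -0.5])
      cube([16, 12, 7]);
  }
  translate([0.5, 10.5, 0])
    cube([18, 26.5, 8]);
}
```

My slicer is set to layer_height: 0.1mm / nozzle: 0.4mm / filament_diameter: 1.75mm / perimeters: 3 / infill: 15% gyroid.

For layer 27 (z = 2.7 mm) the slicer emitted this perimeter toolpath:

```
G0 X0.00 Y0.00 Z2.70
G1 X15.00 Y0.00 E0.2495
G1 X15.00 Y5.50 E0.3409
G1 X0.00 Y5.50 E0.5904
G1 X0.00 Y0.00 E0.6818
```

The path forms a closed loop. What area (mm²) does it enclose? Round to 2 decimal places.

Apply the shoelace formula to the sequence of (X, Y) vertices; enclosed area = 82.50 mm².

82.50 mm²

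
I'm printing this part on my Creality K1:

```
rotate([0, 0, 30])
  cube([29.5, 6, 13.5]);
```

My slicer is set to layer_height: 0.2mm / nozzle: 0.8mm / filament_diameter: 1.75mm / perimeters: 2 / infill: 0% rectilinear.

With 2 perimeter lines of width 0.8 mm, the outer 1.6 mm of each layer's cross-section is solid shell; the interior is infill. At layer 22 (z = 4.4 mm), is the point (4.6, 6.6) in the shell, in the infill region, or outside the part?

infill

At z = 4.4 mm: the cube is present — its section is the full 29.5×6 rectangle; (whole slice rotated 30° about Z — lengths, areas and connectivity unchanged). Overall, the cross-section is a single solid region. Undo the 30° rotation: the query point maps to (7.284, 3.416) in the un-rotated model frame. The nearest boundary edge runs (29.50, 6.00)→(0.00, 6.00); distance from the point to it = 2.58 mm. The point is inside the cross-section and 2.58 mm from the nearest boundary — more than the 1.6 mm shell width (2 × 0.8), so it's in the infill interior.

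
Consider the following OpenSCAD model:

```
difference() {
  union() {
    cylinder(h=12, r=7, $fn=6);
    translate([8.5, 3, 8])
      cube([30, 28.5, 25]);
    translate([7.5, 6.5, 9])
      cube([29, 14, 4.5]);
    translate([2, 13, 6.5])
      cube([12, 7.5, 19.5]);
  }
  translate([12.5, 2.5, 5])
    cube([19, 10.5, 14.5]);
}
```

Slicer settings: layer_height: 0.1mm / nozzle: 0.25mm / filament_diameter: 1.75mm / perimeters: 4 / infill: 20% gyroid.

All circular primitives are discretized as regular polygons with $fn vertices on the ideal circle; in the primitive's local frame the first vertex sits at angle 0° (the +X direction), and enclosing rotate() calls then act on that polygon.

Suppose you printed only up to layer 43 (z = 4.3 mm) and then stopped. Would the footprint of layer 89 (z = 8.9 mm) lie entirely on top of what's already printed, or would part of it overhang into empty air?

part overhangs

Compare the two slices. At z = 4.3: the cylinder: section is a regular 6-gon, circumradius r=7 (area = (6/2)·7.000²·sin(360°/6) = 127.31 mm²); the cube at (8.5, 3) is absent (z outside [8, 33]); the cube at (7.5, 6.5) is not intersected at this z (z outside [9, 13.5]); the cube at (2, 13) does not reach this height (z outside [6.5, 26]); Taking the union: only the r=7 cylinder is present, so the union is just that shape — area = 127.31 mm²; the cube at (12.5, 2.5) does not reach this height (z outside [5, 19.5]); Taking the first minus the rest: none of the subtracted shapes is present at this height, so the result so far is unchanged — area = 127.31 mm². At z = 8.9: the r=7 cylinder gives a regular 6-gon of circumradius 7 (constant along its height) (area = (6/2)·7.000²·sin(360°/6) = 127.31 mm²); the cube at (8.5, 3) is present — its section is the full 30×28.5 rectangle (area 855.00 mm²); the cube at (7.5, 6.5) is not intersected at this z (z outside [9, 13.5]); the cube at (2, 13) (footprint 12×7.5) is included at this height (area 90.00 mm²); Combining (union): the regions partially overlap — summed areas 1072.31 mm² minus the doubly-counted overlap 41.25 mm² gives 1031.06 mm² — area = 1031.06 mm²; the cube at (12.5, 2.5) is present — its section is the full 19×10.5 rectangle (area 199.50 mm²); Subtracting the remaining from the first: starting from the result so far (1031.06 mm²), the 19×10.5 cube at (12.5, 2.5) partially overlaps it — only the 190.00 mm² overlap (of its 199.50 mm²) is removed, clipping the outline — area = 841.06 mm². Checking containment: at z = 8.9 the cross-section extends beyond the z = 4.3 cross-section by about 713.75 mm².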